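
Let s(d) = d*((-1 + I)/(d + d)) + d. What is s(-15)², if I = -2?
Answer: 1089/4 ≈ 272.25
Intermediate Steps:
s(d) = -3/2 + d (s(d) = d*((-1 - 2)/(d + d)) + d = d*(-3*1/(2*d)) + d = d*(-3/(2*d)) + d = -3/2 + d)
s(-15)² = (-3/2 - 15)² = (-33/2)² = 1089/4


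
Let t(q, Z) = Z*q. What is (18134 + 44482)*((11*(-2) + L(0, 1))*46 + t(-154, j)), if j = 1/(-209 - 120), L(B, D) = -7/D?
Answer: -3924520416/47 ≈ -8.3500e+7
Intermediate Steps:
j = -1/329 (j = 1/(-329) = -1/329 ≈ -0.0030395)
(18134 + 44482)*((11*(-2) + L(0, 1))*46 + t(-154, j)) = (18134 + 44482)*((11*(-2) - 7/1)*46 - 1/329*(-154)) = 62616*((-22 - 7*1)*46 + 22/47) = 62616*((-22 - 7)*46 + 22/47) = 62616*(-29*46 + 22/47) = 62616*(-1334 + 22/47) = 62616*(-62676/47) = -3924520416/47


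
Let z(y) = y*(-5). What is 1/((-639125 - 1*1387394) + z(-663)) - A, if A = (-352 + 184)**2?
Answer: -57102909697/2023204 ≈ -28224.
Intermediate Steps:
z(y) = -5*y
A = 28224 (A = (-168)**2 = 28224)
1/((-639125 - 1*1387394) + z(-663)) - A = 1/((-639125 - 1*1387394) - 5*(-663)) - 1*28224 = 1/((-639125 - 1387394) + 3315) - 28224 = 1/(-2026519 + 3315) - 28224 = 1/(-2023204) - 28224 = -1/2023204 - 28224 = -57102909697/2023204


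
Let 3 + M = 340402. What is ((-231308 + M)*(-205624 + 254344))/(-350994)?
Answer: -126545560/8357 ≈ -15142.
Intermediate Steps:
M = 340399 (M = -3 + 340402 = 340399)
((-231308 + M)*(-205624 + 254344))/(-350994) = ((-231308 + 340399)*(-205624 + 254344))/(-350994) = (109091*48720)*(-1/350994) = 5314913520*(-1/350994) = -126545560/8357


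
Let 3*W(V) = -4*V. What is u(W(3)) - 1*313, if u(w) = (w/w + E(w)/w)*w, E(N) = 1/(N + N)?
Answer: -2537/8 ≈ -317.13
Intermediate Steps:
W(V) = -4*V/3 (W(V) = (-4*V)/3 = -4*V/3)
E(N) = 1/(2*N)
u(w) = w*(1 + 1/(2*w**2)) (u(w) = (w/w + (1/(2*w))/w)*w = (1 + 1/(2*w**2))*w = w*(1 + 1/(2*w**2)))
u(W(3)) - 1*313 = (-4/3*3 + 1/(2*((-4/3*3)))) - 1*313 = (-4 + (1/2)/(-4)) - 313 = (-4 + (1/2)*(-1/4)) - 313 = (-4 - 1/8) - 313 = -33/8 - 313 = -2537/8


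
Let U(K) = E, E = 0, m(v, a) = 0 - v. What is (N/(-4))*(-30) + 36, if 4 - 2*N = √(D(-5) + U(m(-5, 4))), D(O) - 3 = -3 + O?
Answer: 51 - 15*I*√5/4 ≈ 51.0 - 8.3853*I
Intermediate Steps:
m(v, a) = -v
D(O) = O (D(O) = 3 + (-3 + O) = O)
U(K) = 0
N = 2 - I*√5/2 (N = 2 - √(-5 + 0)/2 = 2 - I*√5/2 ≈ 2.0 - 1.118*I)
(N/(-4))*(-30) + 36 = ((2 - I*√5/2)/(-4))*(-30) + 36 = -(2 - I*√5/2)/4*(-30) + 36 = (-½ + I*√5/8)*(-30) + 36 = (15 - 15*I*√5/4) + 36 = 51 - 15*I*√5/4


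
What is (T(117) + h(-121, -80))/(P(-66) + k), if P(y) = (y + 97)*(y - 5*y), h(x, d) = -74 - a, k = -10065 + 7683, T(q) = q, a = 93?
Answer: -25/2901 ≈ -0.0086177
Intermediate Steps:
k = -2382
h(x, d) = -167 (h(x, d) = -74 - 1*93 = -74 - 93 = -167)
P(y) = -4*y*(97 + y) (P(y) = (97 + y)*(-4*y) = -4*y*(97 + y))
(T(117) + h(-121, -80))/(P(-66) + k) = (117 - 167)/(-4*(-66)*(97 - 66) - 2382) = -50/(-4*(-66)*31 - 2382) = -50/(8184 - 2382) = -50/5802 = -50*1/5802 = -25/2901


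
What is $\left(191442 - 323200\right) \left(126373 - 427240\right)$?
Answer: $39641634186$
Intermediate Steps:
$\left(191442 - 323200\right) \left(126373 - 427240\right) = \left(-131758\right) \left(-300867\right) = 39641634186$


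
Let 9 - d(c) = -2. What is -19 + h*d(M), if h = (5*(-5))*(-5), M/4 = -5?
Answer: 1356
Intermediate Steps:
M = -20 (M = 4*(-5) = -20)
d(c) = 11 (d(c) = 9 - 1*(-2) = 9 + 2 = 11)
h = 125 (h = -25*(-5) = 125)
-19 + h*d(M) = -19 + 125*11 = -19 + 1375 = 1356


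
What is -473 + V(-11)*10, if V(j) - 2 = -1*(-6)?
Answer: -393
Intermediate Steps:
V(j) = 8 (V(j) = 2 - 1*(-6) = 2 + 6 = 8)
-473 + V(-11)*10 = -473 + 8*10 = -473 + 80 = -393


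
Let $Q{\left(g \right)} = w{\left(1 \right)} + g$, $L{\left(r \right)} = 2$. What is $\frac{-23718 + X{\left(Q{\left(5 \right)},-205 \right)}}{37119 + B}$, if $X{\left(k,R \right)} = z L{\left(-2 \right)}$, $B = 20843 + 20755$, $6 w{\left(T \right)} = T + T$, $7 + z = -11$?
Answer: $- \frac{7918}{26239} \approx -0.30176$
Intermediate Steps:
$z = -18$ ($z = -7 - 11 = -18$)
$w{\left(T \right)} = \frac{T}{3}$ ($w{\left(T \right)} = \frac{T + T}{6} = \frac{2 T}{6} = \frac{T}{3}$)
$B = 41598$
$Q{\left(g \right)} = \frac{1}{3} + g$ ($Q{\left(g \right)} = \frac{1}{3} \cdot 1 + g = \frac{1}{3} + g$)
$X{\left(k,R \right)} = -36$ ($X{\left(k,R \right)} = \left(-18\right) 2 = -36$)
$\frac{-23718 + X{\left(Q{\left(5 \right)},-205 \right)}}{37119 + B} = \frac{-23718 - 36}{37119 + 41598} = - \frac{23754}{78717} = \left(-23754\right) \frac{1}{78717} = - \frac{7918}{26239}$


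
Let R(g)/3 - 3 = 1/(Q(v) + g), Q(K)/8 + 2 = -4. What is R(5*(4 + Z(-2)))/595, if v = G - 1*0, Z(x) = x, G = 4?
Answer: 339/22610 ≈ 0.014993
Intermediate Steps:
v = 4 (v = 4 - 1*0 = 4 + 0 = 4)
Q(K) = -48 (Q(K) = -16 + 8*(-4) = -16 - 32 = -48)
R(g) = 9 + 3/(-48 + g)
R(5*(4 + Z(-2)))/595 = (3*(-143 + 3*(5*(4 - 2)))/(-48 + 5*(4 - 2)))/595 = (3*(-143 + 3*(5*2))/(-48 + 5*2))*(1/595) = (3*(-143 + 3*10)/(-48 + 10))*(1/595) = (3*(-143 + 30)/(-38))*(1/595) = (3*(-1/38)*(-113))*(1/595) = (339/38)*(1/595) = 339/22610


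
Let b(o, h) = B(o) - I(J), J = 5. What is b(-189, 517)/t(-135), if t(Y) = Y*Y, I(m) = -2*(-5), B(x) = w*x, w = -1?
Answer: 179/18225 ≈ 0.0098217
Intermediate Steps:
B(x) = -x
I(m) = 10
b(o, h) = -10 - o (b(o, h) = -o - 1*10 = -o - 10 = -10 - o)
t(Y) = Y²
b(-189, 517)/t(-135) = (-10 - 1*(-189))/((-135)²) = (-10 + 189)/18225 = 179*(1/18225) = 179/18225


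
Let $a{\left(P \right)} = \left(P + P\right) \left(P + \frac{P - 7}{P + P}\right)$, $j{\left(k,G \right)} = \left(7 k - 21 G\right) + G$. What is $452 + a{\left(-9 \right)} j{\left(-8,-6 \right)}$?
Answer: $9796$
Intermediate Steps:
$j{\left(k,G \right)} = - 20 G + 7 k$ ($j{\left(k,G \right)} = \left(- 21 G + 7 k\right) + G = - 20 G + 7 k$)
$a{\left(P \right)} = 2 P \left(P + \frac{-7 + P}{2 P}\right)$
$452 + a{\left(-9 \right)} j{\left(-8,-6 \right)} = 452 + \left(-7 - 9 + 2 \left(-9\right)^{2}\right) \left(\left(-20\right) \left(-6\right) + 7 \left(-8\right)\right) = 452 + \left(-7 - 9 + 2 \cdot 81\right) \left(120 - 56\right) = 452 + \left(-7 - 9 + 162\right) 64 = 452 + 146 \cdot 64 = 452 + 9344 = 9796$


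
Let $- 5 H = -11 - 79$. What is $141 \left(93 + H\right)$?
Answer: $15651$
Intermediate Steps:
$H = 18$ ($H = - \frac{-11 - 79}{5} = \left(- \frac{1}{5}\right) \left(-90\right) = 18$)
$141 \left(93 + H\right) = 141 \left(93 + 18\right) = 141 \cdot 111 = 15651$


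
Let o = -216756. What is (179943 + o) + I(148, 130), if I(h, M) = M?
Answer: -36683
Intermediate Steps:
(179943 + o) + I(148, 130) = (179943 - 216756) + 130 = -36813 + 130 = -36683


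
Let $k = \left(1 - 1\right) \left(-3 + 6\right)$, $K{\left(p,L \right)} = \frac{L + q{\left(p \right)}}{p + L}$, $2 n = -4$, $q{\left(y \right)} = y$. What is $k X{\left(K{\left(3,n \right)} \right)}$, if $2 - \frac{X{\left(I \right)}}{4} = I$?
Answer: $0$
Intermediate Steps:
$n = -2$ ($n = \frac{1}{2} \left(-4\right) = -2$)
$K{\left(p,L \right)} = 1$ ($K{\left(p,L \right)} = \frac{L + p}{p + L} = \frac{L + p}{L + p} = 1$)
$X{\left(I \right)} = 8 - 4 I$
$k = 0$ ($k = 0 \cdot 3 = 0$)
$k X{\left(K{\left(3,n \right)} \right)} = 0 \left(8 - 4\right) = 0 \cdot 4 = 0$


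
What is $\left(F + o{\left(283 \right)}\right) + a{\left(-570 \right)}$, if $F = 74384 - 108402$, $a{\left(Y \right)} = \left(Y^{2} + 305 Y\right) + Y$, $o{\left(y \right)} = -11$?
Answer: $116451$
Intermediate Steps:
$a{\left(Y \right)} = Y^{2} + 306 Y$
$F = -34018$
$\left(F + o{\left(283 \right)}\right) + a{\left(-570 \right)} = \left(-34018 - 11\right) - 570 \left(306 - 570\right) = -34029 - -150480 = -34029 + 150480 = 116451$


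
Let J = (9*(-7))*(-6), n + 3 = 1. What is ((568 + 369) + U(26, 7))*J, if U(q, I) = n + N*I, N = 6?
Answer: 369306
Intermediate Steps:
n = -2 (n = -3 + 1 = -2)
U(q, I) = -2 + 6*I
J = 378 (J = -63*(-6) = 378)
((568 + 369) + U(26, 7))*J = ((568 + 369) + (-2 + 6*7))*378 = (937 + (-2 + 42))*378 = (937 + 40)*378 = 977*378 = 369306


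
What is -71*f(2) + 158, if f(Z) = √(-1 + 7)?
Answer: 158 - 71*√6 ≈ -15.914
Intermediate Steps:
f(Z) = √6
-71*f(2) + 158 = -71*√6 + 158 = 158 - 71*√6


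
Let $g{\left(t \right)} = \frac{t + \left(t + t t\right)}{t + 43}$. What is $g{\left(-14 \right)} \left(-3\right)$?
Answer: $- \frac{504}{29} \approx -17.379$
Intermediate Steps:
$g{\left(t \right)} = \frac{t^{2} + 2 t}{43 + t}$ ($g{\left(t \right)} = \frac{t + \left(t + t^{2}\right)}{43 + t} = \frac{t^{2} + 2 t}{43 + t}$)
$g{\left(-14 \right)} \left(-3\right) = - \frac{14 \left(2 - 14\right)}{43 - 14} \left(-3\right) = \left(-14\right) \frac{1}{29} \left(-12\right) \left(-3\right) = \frac{168}{29} \left(-3\right) = - \frac{504}{29}$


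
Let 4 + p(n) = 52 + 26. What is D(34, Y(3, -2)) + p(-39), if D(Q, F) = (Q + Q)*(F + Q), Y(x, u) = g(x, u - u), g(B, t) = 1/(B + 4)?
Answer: 16770/7 ≈ 2395.7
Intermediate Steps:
g(B, t) = 1/(4 + B)
Y(x, u) = 1/(4 + x)
D(Q, F) = 2*Q*(F + Q) (D(Q, F) = (2*Q)*(F + Q) = 2*Q*(F + Q))
p(n) = 74 (p(n) = -4 + (52 + 26) = -4 + 78 = 74)
D(34, Y(3, -2)) + p(-39) = 2*34*(1/(4 + 3) + 34) + 74 = 2*34*(1/7 + 34) + 74 = 2*34*(⅐ + 34) + 74 = 2*34*(239/7) + 74 = 16252/7 + 74 = 16770/7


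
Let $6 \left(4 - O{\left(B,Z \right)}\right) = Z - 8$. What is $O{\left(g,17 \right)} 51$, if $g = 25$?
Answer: $\frac{255}{2} \approx 127.5$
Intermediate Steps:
$O{\left(B,Z \right)} = \frac{16}{3} - \frac{Z}{6}$ ($O{\left(B,Z \right)} = 4 - \frac{Z - 8}{6} = 4 - \frac{-8 + Z}{6} = 4 - \left(- \frac{4}{3} + \frac{Z}{6}\right) = \frac{16}{3} - \frac{Z}{6}$)
$O{\left(g,17 \right)} 51 = \left(\frac{16}{3} - \frac{17}{6}\right) 51 = \frac{5}{2} \cdot 51 = \frac{255}{2}$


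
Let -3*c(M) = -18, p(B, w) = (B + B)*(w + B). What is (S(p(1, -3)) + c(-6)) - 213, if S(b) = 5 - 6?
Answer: -208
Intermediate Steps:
p(B, w) = 2*B*(B + w) (p(B, w) = (2*B)*(B + w) = 2*B*(B + w))
c(M) = 6 (c(M) = -⅓*(-18) = 6)
S(b) = -1
(S(p(1, -3)) + c(-6)) - 213 = (-1 + 6) - 213 = 5 - 213 = -208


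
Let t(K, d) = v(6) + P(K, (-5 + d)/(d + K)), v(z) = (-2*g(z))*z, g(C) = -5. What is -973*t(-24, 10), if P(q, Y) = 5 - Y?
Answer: -127185/2 ≈ -63593.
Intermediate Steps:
v(z) = 10*z (v(z) = (-2*(-5))*z = 10*z)
t(K, d) = 65 - (-5 + d)/(K + d) (t(K, d) = 10*6 + (5 - (-5 + d)/(d + K)) = 60 + (5 - (-5 + d)/(K + d)) = 65 - (-5 + d)/(K + d))
-973*t(-24, 10) = -973*(5 + 64*10 + 65*(-24))/(-24 + 10) = -973*(5 + 640 - 1560)/(-14) = -(-139)*(-915)/2 = -973*915/14 = -127185/2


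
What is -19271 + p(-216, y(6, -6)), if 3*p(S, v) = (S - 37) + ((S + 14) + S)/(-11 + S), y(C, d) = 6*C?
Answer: -13180564/681 ≈ -19355.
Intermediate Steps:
p(S, v) = -37/3 + S/3 + (14 + 2*S)/(3*(-11 + S)) (p(S, v) = ((S - 37) + ((S + 14) + S)/(-11 + S))/3 = ((-37 + S) + ((14 + S) + S)/(-11 + S))/3 = ((-37 + S) + (14 + 2*S)/(-11 + S))/3 = (-37 + S + (14 + 2*S)/(-11 + S))/3 = -37/3 + S/3 + (14 + 2*S)/(3*(-11 + S)))
-19271 + p(-216, y(6, -6)) = -19271 + (421 + (-216)**2 - 46*(-216))/(3*(-11 - 216)) = -19271 + (1/3)*(421 + 46656 + 9936)/(-227) = -19271 + (1/3)*(-1/227)*57013 = -19271 - 57013/681 = -13180564/681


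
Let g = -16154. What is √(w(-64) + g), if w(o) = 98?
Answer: 6*I*√446 ≈ 126.71*I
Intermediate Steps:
√(w(-64) + g) = √(98 - 16154) = √(-16056) = 6*I*√446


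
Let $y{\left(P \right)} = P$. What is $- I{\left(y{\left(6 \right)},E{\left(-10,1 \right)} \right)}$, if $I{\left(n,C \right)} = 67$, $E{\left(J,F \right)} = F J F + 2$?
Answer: $-67$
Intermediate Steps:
$E{\left(J,F \right)} = 2 + J F^{2}$ ($E{\left(J,F \right)} = J F^{2} + 2 = 2 + J F^{2}$)
$- I{\left(y{\left(6 \right)},E{\left(-10,1 \right)} \right)} = \left(-1\right) 67 = -67$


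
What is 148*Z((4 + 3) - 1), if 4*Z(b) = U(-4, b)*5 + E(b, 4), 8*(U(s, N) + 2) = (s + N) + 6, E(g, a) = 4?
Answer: -37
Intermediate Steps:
U(s, N) = -5/4 + N/8 + s/8 (U(s, N) = -2 + ((s + N) + 6)/8 = -2 + ((N + s) + 6)/8 = -2 + (6 + N + s)/8 = -2 + (¾ + N/8 + s/8) = -5/4 + N/8 + s/8)
Z(b) = -19/16 + 5*b/32 (Z(b) = ((-5/4 + b/8 + (⅛)*(-4))*5 + 4)/4 = ((-5/4 + b/8 - ½)*5 + 4)/4 = ((-7/4 + b/8)*5 + 4)/4 = ((-35/4 + 5*b/8) + 4)/4 = (-19/4 + 5*b/8)/4 = -19/16 + 5*b/32)
148*Z((4 + 3) - 1) = 148*(-19/16 + 5*((4 + 3) - 1)/32) = 148*(-19/16 + 5*(7 - 1)/32) = 148*(-19/16 + (5/32)*6) = 148*(-19/16 + 15/16) = 148*(-¼) = -37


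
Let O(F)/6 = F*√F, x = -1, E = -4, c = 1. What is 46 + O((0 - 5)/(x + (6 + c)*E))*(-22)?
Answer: 46 - 660*√145/841 ≈ 36.550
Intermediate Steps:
O(F) = 6*F^(3/2) (O(F) = 6*(F*√F) = 6*F^(3/2))
46 + O((0 - 5)/(x + (6 + c)*E))*(-22) = 46 + (6*((0 - 5)/(-1 + (6 + 1)*(-4)))^(3/2))*(-22) = 46 + (6*(-5/(-1 + 7*(-4)))^(3/2))*(-22) = 46 + (6*(-5/(-1 - 28))^(3/2))*(-22) = 46 + (6*(-5/(-29))^(3/2))*(-22) = 46 + (6*(-5*(-1/29))^(3/2))*(-22) = 46 + (6*(5/29)^(3/2))*(-22) = 46 + (6*(5*√145/841))*(-22) = 46 + (30*√145/841)*(-22) = 46 - 660*√145/841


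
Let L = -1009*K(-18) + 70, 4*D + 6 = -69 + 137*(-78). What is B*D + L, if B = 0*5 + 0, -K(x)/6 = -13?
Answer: -78632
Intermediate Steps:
K(x) = 78 (K(x) = -6*(-13) = 78)
B = 0 (B = 0 + 0 = 0)
D = -10761/4 (D = -3/2 + (-69 + 137*(-78))/4 = -3/2 + (-69 - 10686)/4 = -3/2 + (¼)*(-10755) = -3/2 - 10755/4 = -10761/4 ≈ -2690.3)
L = -78632 (L = -1009*78 + 70 = -78702 + 70 = -78632)
B*D + L = 0*(-10761/4) - 78632 = 0 - 78632 = -78632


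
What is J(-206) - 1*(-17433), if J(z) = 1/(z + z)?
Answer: 7182395/412 ≈ 17433.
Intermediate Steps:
J(z) = 1/(2*z)
J(-206) - 1*(-17433) = (½)/(-206) - 1*(-17433) = (½)*(-1/206) + 17433 = -1/412 + 17433 = 7182395/412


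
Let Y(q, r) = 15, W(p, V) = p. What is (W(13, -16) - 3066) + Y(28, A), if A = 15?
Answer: -3038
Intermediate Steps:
(W(13, -16) - 3066) + Y(28, A) = (13 - 3066) + 15 = -3053 + 15 = -3038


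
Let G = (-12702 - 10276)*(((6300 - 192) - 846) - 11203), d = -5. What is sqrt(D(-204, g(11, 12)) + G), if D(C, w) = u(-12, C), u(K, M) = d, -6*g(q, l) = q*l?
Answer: sqrt(136512293) ≈ 11684.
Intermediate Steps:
g(q, l) = -l*q/6 (g(q, l) = -q*l/6 = -l*q/6)
u(K, M) = -5
G = 136512298 (G = -22978*((6108 - 846) - 11203) = -22978*(5262 - 11203) = -22978*(-5941) = 136512298)
D(C, w) = -5
sqrt(D(-204, g(11, 12)) + G) = sqrt(-5 + 136512298) = sqrt(136512293)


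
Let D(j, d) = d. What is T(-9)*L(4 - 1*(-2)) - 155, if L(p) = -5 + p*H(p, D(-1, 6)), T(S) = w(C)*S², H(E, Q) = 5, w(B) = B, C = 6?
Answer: 11995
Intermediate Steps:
T(S) = 6*S²
L(p) = -5 + 5*p (L(p) = -5 + p*5 = -5 + 5*p)
T(-9)*L(4 - 1*(-2)) - 155 = (6*(-9)²)*(-5 + 5*(4 - 1*(-2))) - 155 = (6*81)*(-5 + 5*(4 + 2)) - 155 = 486*(-5 + 5*6) - 155 = 486*(-5 + 30) - 155 = 486*25 - 155 = 12150 - 155 = 11995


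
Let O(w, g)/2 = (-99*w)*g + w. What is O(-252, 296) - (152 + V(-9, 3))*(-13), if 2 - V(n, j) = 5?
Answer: 14770649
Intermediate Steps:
V(n, j) = -3 (V(n, j) = 2 - 1*5 = 2 - 5 = -3)
O(w, g) = 2*w - 198*g*w (O(w, g) = 2*((-99*w)*g + w) = 2*(-99*g*w + w) = 2*(w - 99*g*w) = 2*w - 198*g*w)
O(-252, 296) - (152 + V(-9, 3))*(-13) = 2*(-252)*(1 - 99*296) - (152 - 3)*(-13) = 2*(-252)*(1 - 29304) - 149*(-13) = 2*(-252)*(-29303) - 1*(-1937) = 14768712 + 1937 = 14770649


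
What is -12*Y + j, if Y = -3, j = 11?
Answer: 47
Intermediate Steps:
-12*Y + j = -12*(-3) + 11 = 36 + 11 = 47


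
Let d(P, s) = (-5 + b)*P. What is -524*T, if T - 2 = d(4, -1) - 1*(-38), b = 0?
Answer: -10480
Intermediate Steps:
d(P, s) = -5*P (d(P, s) = (-5 + 0)*P = -5*P)
T = 20 (T = 2 + (-5*4 - 1*(-38)) = 2 + (-20 + 38) = 2 + 18 = 20)
-524*T = -524*20 = -10480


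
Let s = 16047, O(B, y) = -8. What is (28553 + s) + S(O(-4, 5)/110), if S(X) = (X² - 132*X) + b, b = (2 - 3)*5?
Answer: 134928931/3025 ≈ 44605.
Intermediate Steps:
b = -5 (b = -1*5 = -5)
S(X) = -5 + X² - 132*X (S(X) = (X² - 132*X) - 5 = -5 + X² - 132*X)
(28553 + s) + S(O(-4, 5)/110) = (28553 + 16047) + (-5 + (-8/110)² - (-1056)/110) = 44600 + (-5 + (-8*1/110)² - (-1056)/110) = 44600 + (-5 + (-4/55)² - 132*(-4/55)) = 44600 + (-5 + 16/3025 + 48/5) = 44600 + 13931/3025 = 134928931/3025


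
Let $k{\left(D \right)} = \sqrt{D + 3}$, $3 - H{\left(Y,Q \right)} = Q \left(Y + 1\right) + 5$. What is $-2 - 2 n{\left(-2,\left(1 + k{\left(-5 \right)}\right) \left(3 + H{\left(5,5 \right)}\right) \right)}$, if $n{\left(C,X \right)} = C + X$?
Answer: $60 + 58 i \sqrt{2} \approx 60.0 + 82.024 i$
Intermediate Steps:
$H{\left(Y,Q \right)} = -2 - Q \left(1 + Y\right)$ ($H{\left(Y,Q \right)} = 3 - \left(Q \left(Y + 1\right) + 5\right) = 3 - \left(Q \left(1 + Y\right) + 5\right) = 3 - \left(5 + Q \left(1 + Y\right)\right) = -2 - Q \left(1 + Y\right)$)
$k{\left(D \right)} = \sqrt{3 + D}$
$-2 - 2 n{\left(-2,\left(1 + k{\left(-5 \right)}\right) \left(3 + H{\left(5,5 \right)}\right) \right)} = -2 - 2 \left(-2 + \left(1 + \sqrt{3 - 5}\right) \left(3 - \left(7 + 25\right)\right)\right) = -2 - 2 \left(-2 + \left(1 + \sqrt{-2}\right) \left(3 - 32\right)\right) = -2 - 2 \left(-2 + \left(1 + i \sqrt{2}\right) \left(3 - 32\right)\right) = -2 - 2 \left(-2 + \left(1 + i \sqrt{2}\right) \left(-29\right)\right) = -2 - 2 \left(-2 - \left(29 + 29 i \sqrt{2}\right)\right) = -2 - 2 \left(-31 - 29 i \sqrt{2}\right) = -2 + \left(62 + 58 i \sqrt{2}\right) = 60 + 58 i \sqrt{2}$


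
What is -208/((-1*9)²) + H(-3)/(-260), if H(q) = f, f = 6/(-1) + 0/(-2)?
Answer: -26797/10530 ≈ -2.5448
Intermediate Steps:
f = -6 (f = 6*(-1) + 0*(-½) = -6 + 0 = -6)
H(q) = -6
-208/((-1*9)²) + H(-3)/(-260) = -208/((-1*9)²) - 6/(-260) = -208/((-9)²) - 6*(-1/260) = -208/81 + 3/130 = -26797/10530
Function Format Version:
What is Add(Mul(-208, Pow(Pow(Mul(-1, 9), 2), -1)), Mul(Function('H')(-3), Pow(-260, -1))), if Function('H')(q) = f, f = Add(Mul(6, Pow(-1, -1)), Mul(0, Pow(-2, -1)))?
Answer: Rational(-26797, 10530) ≈ -2.5448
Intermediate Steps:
f = -6 (f = Add(Mul(6, -1), Mul(0, Rational(-1, 2))) = Add(-6, 0) = -6)
Function('H')(q) = -6
Add(Mul(-208, Pow(Pow(Mul(-1, 9), 2), -1)), Mul(Function('H')(-3), Pow(-260, -1))) = Add(Mul(-208, Pow(Pow(Mul(-1, 9), 2), -1)), Mul(-6, Pow(-260, -1))) = Add(Mul(-208, Pow(Pow(-9, 2), -1)), Mul(-6, Rational(-1, 260))) = Add(Mul(-208, Pow(81, -1)), Rational(3, 130)) = Add(Mul(-208, Rational(1, 81)), Rational(3, 130)) = Add(Rational(-208, 81), Rational(3, 130)) = Rational(-26797, 10530)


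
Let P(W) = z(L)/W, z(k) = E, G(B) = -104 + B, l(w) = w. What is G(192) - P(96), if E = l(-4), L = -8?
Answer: 2113/24 ≈ 88.042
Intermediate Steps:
E = -4
z(k) = -4
P(W) = -4/W
G(192) - P(96) = (-104 + 192) - (-4)/96 = 88 - (-4)/96 = 88 - 1*(-1/24) = 88 + 1/24 = 2113/24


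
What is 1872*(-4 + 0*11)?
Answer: -7488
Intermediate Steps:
1872*(-4 + 0*11) = 1872*(-4 + 0) = 1872*(-4) = -7488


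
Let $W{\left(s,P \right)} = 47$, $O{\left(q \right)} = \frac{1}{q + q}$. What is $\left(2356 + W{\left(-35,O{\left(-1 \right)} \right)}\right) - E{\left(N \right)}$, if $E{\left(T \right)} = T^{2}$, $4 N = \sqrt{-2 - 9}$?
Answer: $\frac{38459}{16} \approx 2403.7$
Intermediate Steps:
$O{\left(q \right)} = \frac{1}{2 q}$
$N = \frac{i \sqrt{11}}{4}$ ($N = \frac{\sqrt{-2 - 9}}{4} = \frac{\sqrt{-11}}{4} = \frac{i \sqrt{11}}{4} \approx 0.82916 i$)
$\left(2356 + W{\left(-35,O{\left(-1 \right)} \right)}\right) - E{\left(N \right)} = \left(2356 + 47\right) - \left(\frac{i \sqrt{11}}{4}\right)^{2} = 2403 - - \frac{11}{16} = 2403 + \frac{11}{16} = \frac{38459}{16}$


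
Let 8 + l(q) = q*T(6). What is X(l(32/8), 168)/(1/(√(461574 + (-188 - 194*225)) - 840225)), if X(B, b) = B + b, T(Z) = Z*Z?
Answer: -255428400 + 608*√104434 ≈ -2.5523e+8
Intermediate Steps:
T(Z) = Z²
l(q) = -8 + 36*q (l(q) = -8 + q*6² = -8 + q*36 = -8 + 36*q)
X(l(32/8), 168)/(1/(√(461574 + (-188 - 194*225)) - 840225)) = ((-8 + 36*(32/8)) + 168)/(1/(√(461574 + (-188 - 194*225)) - 840225)) = ((-8 + 36*(32*(⅛))) + 168)/(1/(√(461574 + (-188 - 43650)) - 840225)) = ((-8 + 36*4) + 168)/(1/(√(461574 - 43838) - 840225)) = ((-8 + 144) + 168)/(1/(√417736 - 840225)) = (136 + 168)/(1/(2*√104434 - 840225)) = 304/(1/(-840225 + 2*√104434)) = 304*(-840225 + 2*√104434) = -255428400 + 608*√104434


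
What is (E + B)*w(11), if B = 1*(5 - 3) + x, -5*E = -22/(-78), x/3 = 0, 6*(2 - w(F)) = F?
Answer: 379/1170 ≈ 0.32393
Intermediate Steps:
w(F) = 2 - F/6
x = 0 (x = 3*0 = 0)
E = -11/195 (E = -(-22)/(5*(-78)) = -(-22)*(-1)/(5*78) = -1/5*11/39 = -11/195 ≈ -0.056410)
B = 2 (B = 1*(5 - 3) + 0 = 1*2 + 0 = 2 + 0 = 2)
(E + B)*w(11) = (-11/195 + 2)*(2 - 1/6*11) = 379*(2 - 11/6)/195 = (379/195)*(1/6) = 379/1170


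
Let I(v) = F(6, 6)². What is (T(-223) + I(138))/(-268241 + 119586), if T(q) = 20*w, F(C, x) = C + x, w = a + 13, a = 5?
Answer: -504/148655 ≈ -0.0033904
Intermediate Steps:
w = 18 (w = 5 + 13 = 18)
I(v) = 144 (I(v) = (6 + 6)² = 12² = 144)
T(q) = 360 (T(q) = 20*18 = 360)
(T(-223) + I(138))/(-268241 + 119586) = (360 + 144)/(-268241 + 119586) = 504/(-148655) = 504*(-1/148655) = -504/148655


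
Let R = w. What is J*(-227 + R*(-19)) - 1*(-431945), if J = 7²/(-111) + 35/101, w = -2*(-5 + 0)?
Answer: 1614326361/3737 ≈ 4.3198e+5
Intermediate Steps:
w = 10 (w = -2*(-5) = 10)
R = 10
J = -1064/11211 (J = 49*(-1/111) + 35*(1/101) = -49/111 + 35/101 = -1064/11211 ≈ -0.094907)
J*(-227 + R*(-19)) - 1*(-431945) = -1064*(-227 + 10*(-19))/11211 - 1*(-431945) = -1064*(-227 - 190)/11211 + 431945 = -1064/11211*(-417) + 431945 = 147896/3737 + 431945 = 1614326361/3737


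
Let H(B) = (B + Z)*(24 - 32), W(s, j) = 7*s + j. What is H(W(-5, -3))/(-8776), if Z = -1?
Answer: -39/1097 ≈ -0.035551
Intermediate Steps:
W(s, j) = j + 7*s
H(B) = 8 - 8*B (H(B) = (B - 1)*(24 - 32) = (-1 + B)*(-8) = 8 - 8*B)
H(W(-5, -3))/(-8776) = (8 - 8*(-3 + 7*(-5)))/(-8776) = (8 - 8*(-3 - 35))*(-1/8776) = (8 - 8*(-38))*(-1/8776) = (8 + 304)*(-1/8776) = 312*(-1/8776) = -39/1097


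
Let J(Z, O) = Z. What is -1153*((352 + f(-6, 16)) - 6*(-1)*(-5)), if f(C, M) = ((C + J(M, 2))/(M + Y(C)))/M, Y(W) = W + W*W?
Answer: -136631653/368 ≈ -3.7128e+5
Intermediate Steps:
Y(W) = W + W**2
f(C, M) = (C + M)/(M*(M + C*(1 + C))) (f(C, M) = ((C + M)/(M + C*(1 + C)))/M = (C + M)/(M*(M + C*(1 + C))))
-1153*((352 + f(-6, 16)) - 6*(-1)*(-5)) = -1153*((352 + (-6 + 16)/(16*(16 - 6*(1 - 6)))) - 6*(-1)*(-5)) = -1153*((352 + (1/16)*10/(16 - 6*(-5))) + 6*(-5)) = -1153*((352 + (1/16)*10/(16 + 30)) - 30) = -1153*((352 + (1/16)*10/46) - 30) = -1153*((352 + (1/16)*(1/46)*10) - 30) = -1153*((352 + 5/368) - 30) = -1153*(129541/368 - 30) = -1153*118501/368 = -136631653/368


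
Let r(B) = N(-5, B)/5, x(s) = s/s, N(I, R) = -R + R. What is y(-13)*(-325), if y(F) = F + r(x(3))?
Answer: 4225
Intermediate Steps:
N(I, R) = 0
x(s) = 1
r(B) = 0 (r(B) = 0/5 = 0*(⅕) = 0)
y(F) = F (y(F) = F + 0 = F)
y(-13)*(-325) = -13*(-325) = 4225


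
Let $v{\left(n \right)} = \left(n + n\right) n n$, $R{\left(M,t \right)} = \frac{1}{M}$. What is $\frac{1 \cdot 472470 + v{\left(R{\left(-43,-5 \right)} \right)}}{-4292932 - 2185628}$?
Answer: $- \frac{106717819}{1463326335} \approx -0.072928$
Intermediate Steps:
$v{\left(n \right)} = 2 n^{3}$ ($v{\left(n \right)} = 2 n n n = 2 n^{2} n = 2 n^{3}$)
$\frac{1 \cdot 472470 + v{\left(R{\left(-43,-5 \right)} \right)}}{-4292932 - 2185628} = \frac{1 \cdot 472470 + 2 \left(\frac{1}{-43}\right)^{3}}{-4292932 - 2185628} = \frac{472470 + 2 \left(- \frac{1}{43}\right)^{3}}{-6478560} = \left(472470 + 2 \left(- \frac{1}{79507}\right)\right) \left(- \frac{1}{6478560}\right) = \left(472470 - \frac{2}{79507}\right) \left(- \frac{1}{6478560}\right) = \frac{37564672288}{79507} \left(- \frac{1}{6478560}\right) = - \frac{106717819}{1463326335}$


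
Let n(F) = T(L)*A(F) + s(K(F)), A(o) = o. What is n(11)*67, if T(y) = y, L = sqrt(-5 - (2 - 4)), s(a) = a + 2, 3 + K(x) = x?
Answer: 670 + 737*I*sqrt(3) ≈ 670.0 + 1276.5*I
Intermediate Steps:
K(x) = -3 + x
s(a) = 2 + a
L = I*sqrt(3) (L = sqrt(-5 - 1*(-2)) = sqrt(-5 + 2) = sqrt(-3) = I*sqrt(3) ≈ 1.732*I)
n(F) = -1 + F + I*F*sqrt(3) (n(F) = (I*sqrt(3))*F + (2 + (-3 + F)) = I*F*sqrt(3) + (-1 + F) = -1 + F + I*F*sqrt(3))
n(11)*67 = (-1 + 11 + I*11*sqrt(3))*67 = (-1 + 11 + 11*I*sqrt(3))*67 = (10 + 11*I*sqrt(3))*67 = 670 + 737*I*sqrt(3)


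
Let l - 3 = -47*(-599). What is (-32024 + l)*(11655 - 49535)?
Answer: 146519840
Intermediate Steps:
l = 28156 (l = 3 - 47*(-599) = 3 + 28153 = 28156)
(-32024 + l)*(11655 - 49535) = (-32024 + 28156)*(11655 - 49535) = -3868*(-37880) = 146519840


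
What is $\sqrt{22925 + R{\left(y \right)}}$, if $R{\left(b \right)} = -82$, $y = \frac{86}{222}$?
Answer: $\sqrt{22843} \approx 151.14$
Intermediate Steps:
$y = \frac{43}{111}$ ($y = 86 \cdot \frac{1}{222} = \frac{43}{111} \approx 0.38739$)
$\sqrt{22925 + R{\left(y \right)}} = \sqrt{22925 - 82} = \sqrt{22843}$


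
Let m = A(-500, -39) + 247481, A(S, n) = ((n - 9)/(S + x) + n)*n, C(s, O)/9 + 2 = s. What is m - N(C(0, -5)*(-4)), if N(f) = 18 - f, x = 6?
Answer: 4731992/19 ≈ 2.4905e+5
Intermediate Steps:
C(s, O) = -18 + 9*s
A(S, n) = n*(n + (-9 + n)/(6 + S)) (A(S, n) = ((n - 9)/(S + 6) + n)*n = ((-9 + n)/(6 + S) + n)*n = (n + (-9 + n)/(6 + S))*n = n*(n + (-9 + n)/(6 + S)))
m = 4730966/19 (m = -39*(-9 + 7*(-39) - 500*(-39))/(6 - 500) + 247481 = -39*(-9 - 273 + 19500)/(-494) + 247481 = -39*(-1/494)*19218 + 247481 = 28827/19 + 247481 = 4730966/19 ≈ 2.4900e+5)
m - N(C(0, -5)*(-4)) = 4730966/19 - (18 - (-18 + 9*0)*(-4)) = 4730966/19 - (18 - (-18 + 0)*(-4)) = 4730966/19 - (18 - (-18)*(-4)) = 4730966/19 - (18 - 1*72) = 4730966/19 - (18 - 72) = 4730966/19 - 1*(-54) = 4730966/19 + 54 = 4731992/19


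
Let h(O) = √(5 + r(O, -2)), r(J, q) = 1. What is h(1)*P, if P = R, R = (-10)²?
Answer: 100*√6 ≈ 244.95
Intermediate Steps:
R = 100
P = 100
h(O) = √6 (h(O) = √(5 + 1) = √6)
h(1)*P = √6*100 = 100*√6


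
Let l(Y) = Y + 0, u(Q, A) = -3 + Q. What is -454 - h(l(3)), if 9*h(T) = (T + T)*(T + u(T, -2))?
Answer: -456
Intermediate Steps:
l(Y) = Y
h(T) = 2*T*(-3 + 2*T)/9 (h(T) = ((T + T)*(T + (-3 + T)))/9 = ((2*T)*(-3 + 2*T))/9 = (2*T*(-3 + 2*T))/9 = 2*T*(-3 + 2*T)/9)
-454 - h(l(3)) = -454 - 2*3*(-3 + 2*3)/9 = -454 - 2*3*(-3 + 6)/9 = -454 - 2*3*3/9 = -454 - 1*2 = -454 - 2 = -456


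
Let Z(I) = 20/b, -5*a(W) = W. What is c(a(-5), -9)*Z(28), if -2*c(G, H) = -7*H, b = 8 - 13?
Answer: 126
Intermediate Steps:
a(W) = -W/5
b = -5
Z(I) = -4 (Z(I) = 20/(-5) = 20*(-⅕) = -4)
c(G, H) = 7*H/2 (c(G, H) = -(-7)*H/2 = 7*H/2)
c(a(-5), -9)*Z(28) = ((7/2)*(-9))*(-4) = -63/2*(-4) = 126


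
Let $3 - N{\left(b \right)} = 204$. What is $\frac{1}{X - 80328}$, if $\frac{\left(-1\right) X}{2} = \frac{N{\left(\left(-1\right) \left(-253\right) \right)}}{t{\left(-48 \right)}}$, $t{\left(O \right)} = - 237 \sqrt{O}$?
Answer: $- \frac{6015924576}{483247189345417} - \frac{10586 i \sqrt{3}}{483247189345417} \approx -1.2449 \cdot 10^{-5} - 3.7942 \cdot 10^{-11} i$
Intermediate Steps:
$N{\left(b \right)} = -201$ ($N{\left(b \right)} = 3 - 204 = -201$)
$X = \frac{67 i \sqrt{3}}{474}$ ($X = - 2 \left(- \frac{201}{\left(-237\right) \sqrt{-48}}\right) = - 2 \left(- \frac{201}{\left(-237\right) 4 i \sqrt{3}}\right) = - 2 \left(- \frac{201}{\left(-948\right) i \sqrt{3}}\right) = - 2 \left(- 201 \frac{i \sqrt{3}}{2844}\right) = - 2 \left(- \frac{67 i \sqrt{3}}{948}\right) = \frac{67 i \sqrt{3}}{474} \approx 0.24483 i$)
$\frac{1}{X - 80328} = \frac{1}{\frac{67 i \sqrt{3}}{474} - 80328} = \frac{1}{-80328 + \frac{67 i \sqrt{3}}{474}}$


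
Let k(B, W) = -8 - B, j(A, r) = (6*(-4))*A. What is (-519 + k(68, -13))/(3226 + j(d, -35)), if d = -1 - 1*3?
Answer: -595/3322 ≈ -0.17911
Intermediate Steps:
d = -4 (d = -1 - 3 = -4)
j(A, r) = -24*A
(-519 + k(68, -13))/(3226 + j(d, -35)) = (-519 + (-8 - 1*68))/(3226 - 24*(-4)) = (-519 + (-8 - 68))/(3226 + 96) = (-519 - 76)/3322 = -595*1/3322 = -595/3322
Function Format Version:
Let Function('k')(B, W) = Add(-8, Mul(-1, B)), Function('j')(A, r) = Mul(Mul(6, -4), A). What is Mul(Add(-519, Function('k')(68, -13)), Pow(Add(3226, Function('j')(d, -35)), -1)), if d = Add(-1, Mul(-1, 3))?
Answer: Rational(-595, 3322) ≈ -0.17911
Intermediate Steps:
d = -4 (d = Add(-1, -3) = -4)
Function('j')(A, r) = Mul(-24, A)
Mul(Add(-519, Function('k')(68, -13)), Pow(Add(3226, Function('j')(d, -35)), -1)) = Mul(Add(-519, Add(-8, Mul(-1, 68))), Pow(Add(3226, Mul(-24, -4)), -1)) = Mul(Add(-519, Add(-8, -68)), Pow(Add(3226, 96), -1)) = Mul(Add(-519, -76), Pow(3322, -1)) = Mul(-595, Rational(1, 3322)) = Rational(-595, 3322)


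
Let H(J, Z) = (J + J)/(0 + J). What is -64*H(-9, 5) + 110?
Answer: -18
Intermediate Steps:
H(J, Z) = 2 (H(J, Z) = (2*J)/J = 2)
-64*H(-9, 5) + 110 = -64*2 + 110 = -128 + 110 = -18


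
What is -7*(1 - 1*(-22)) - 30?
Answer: -191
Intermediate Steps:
-7*(1 - 1*(-22)) - 30 = -7*(1 + 22) - 30 = -7*23 - 30 = -161 - 30 = -191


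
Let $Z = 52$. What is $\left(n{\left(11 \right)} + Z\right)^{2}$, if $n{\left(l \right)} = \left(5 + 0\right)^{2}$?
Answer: $5929$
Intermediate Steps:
$n{\left(l \right)} = 25$ ($n{\left(l \right)} = 5^{2} = 25$)
$\left(n{\left(11 \right)} + Z\right)^{2} = \left(25 + 52\right)^{2} = 77^{2} = 5929$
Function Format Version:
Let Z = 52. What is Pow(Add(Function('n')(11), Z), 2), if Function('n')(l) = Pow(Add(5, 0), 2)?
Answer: 5929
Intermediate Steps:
Function('n')(l) = 25 (Function('n')(l) = Pow(5, 2) = 25)
Pow(Add(Function('n')(11), Z), 2) = Pow(Add(25, 52), 2) = Pow(77, 2) = 5929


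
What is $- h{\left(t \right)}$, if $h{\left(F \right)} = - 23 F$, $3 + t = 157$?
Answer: $3542$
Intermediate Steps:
$t = 154$ ($t = -3 + 157 = 154$)
$- h{\left(t \right)} = - \left(-23\right) 154 = \left(-1\right) \left(-3542\right) = 3542$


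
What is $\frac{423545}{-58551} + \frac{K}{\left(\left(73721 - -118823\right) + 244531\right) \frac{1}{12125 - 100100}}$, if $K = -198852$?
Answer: $\frac{1412560480357}{35298177} \approx 40018.0$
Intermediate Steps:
$\frac{423545}{-58551} + \frac{K}{\left(\left(73721 - -118823\right) + 244531\right) \frac{1}{12125 - 100100}} = \frac{423545}{-58551} - \frac{198852}{\left(\left(73721 - -118823\right) + 244531\right) \frac{1}{12125 - 100100}} = 423545 \left(- \frac{1}{58551}\right) - \frac{198852}{\left(\left(73721 + 118823\right) + 244531\right) \frac{1}{-87975}} = - \frac{14605}{2019} - \frac{198852}{\left(192544 + 244531\right) \left(- \frac{1}{87975}\right)} = - \frac{14605}{2019} - \frac{198852}{437075 \left(- \frac{1}{87975}\right)} = - \frac{14605}{2019} - \frac{198852}{- \frac{17483}{3519}} = - \frac{14605}{2019} - - \frac{699760188}{17483} = - \frac{14605}{2019} + \frac{699760188}{17483} = \frac{1412560480357}{35298177}$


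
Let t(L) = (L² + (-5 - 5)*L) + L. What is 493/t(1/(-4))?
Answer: 7888/37 ≈ 213.19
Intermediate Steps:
t(L) = L² - 9*L (t(L) = (L² - 10*L) + L = L² - 9*L)
493/t(1/(-4)) = 493/(((-9 + 1/(-4))/(-4))) = 493/((-(-9 - ¼)/4)) = 493/((-¼*(-37/4))) = 493/(37/16) = 493*(16/37) = 7888/37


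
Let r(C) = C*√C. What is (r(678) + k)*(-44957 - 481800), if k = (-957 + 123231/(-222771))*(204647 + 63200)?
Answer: 10032228182685131654/74257 - 357141246*√678 ≈ 1.3509e+14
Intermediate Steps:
r(C) = C^(3/2)
k = -19045267899022/74257 (k = (-957 + 123231*(-1/222771))*267847 = (-957 - 41077/74257)*267847 = -71105026/74257*267847 = -19045267899022/74257 ≈ -2.5648e+8)
(r(678) + k)*(-44957 - 481800) = (678^(3/2) - 19045267899022/74257)*(-44957 - 481800) = (678*√678 - 19045267899022/74257)*(-526757) = (-19045267899022/74257 + 678*√678)*(-526757) = 10032228182685131654/74257 - 357141246*√678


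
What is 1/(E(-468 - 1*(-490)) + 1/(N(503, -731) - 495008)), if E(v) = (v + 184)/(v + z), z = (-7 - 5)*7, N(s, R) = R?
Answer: -15367909/51061148 ≈ -0.30097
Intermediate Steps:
z = -84 (z = -12*7 = -84)
E(v) = (184 + v)/(-84 + v) (E(v) = (v + 184)/(v - 84) = (184 + v)/(-84 + v))
1/(E(-468 - 1*(-490)) + 1/(N(503, -731) - 495008)) = 1/((184 + (-468 - 1*(-490)))/(-84 + (-468 - 1*(-490))) + 1/(-731 - 495008)) = 1/((184 + (-468 + 490))/(-84 + (-468 + 490)) + 1/(-495739)) = 1/((184 + 22)/(-84 + 22) - 1/495739) = 1/(206/(-62) - 1/495739) = 1/(-1/62*206 - 1/495739) = 1/(-103/31 - 1/495739) = 1/(-51061148/15367909) = -15367909/51061148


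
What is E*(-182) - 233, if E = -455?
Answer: 82577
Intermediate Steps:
E*(-182) - 233 = -455*(-182) - 233 = 82810 - 233 = 82577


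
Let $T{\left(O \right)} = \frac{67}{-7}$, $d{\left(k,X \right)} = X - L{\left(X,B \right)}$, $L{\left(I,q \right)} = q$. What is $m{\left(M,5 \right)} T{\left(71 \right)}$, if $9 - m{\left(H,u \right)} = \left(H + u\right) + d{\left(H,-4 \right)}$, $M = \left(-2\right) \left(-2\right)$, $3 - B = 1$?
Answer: $- \frac{402}{7} \approx -57.429$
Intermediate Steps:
$B = 2$ ($B = 3 - 1 = 2$)
$d{\left(k,X \right)} = -2 + X$ ($d{\left(k,X \right)} = X - 2 = -2 + X$)
$T{\left(O \right)} = - \frac{67}{7}$ ($T{\left(O \right)} = 67 \left(- \frac{1}{7}\right) = - \frac{67}{7}$)
$M = 4$
$m{\left(H,u \right)} = 15 - H - u$ ($m{\left(H,u \right)} = 9 - \left(\left(H + u\right) - 6\right) = 9 - \left(-6 + H + u\right) = 15 - H - u$)
$m{\left(M,5 \right)} T{\left(71 \right)} = \left(15 - 4 - 5\right) \left(- \frac{67}{7}\right) = 6 \left(- \frac{67}{7}\right) = - \frac{402}{7}$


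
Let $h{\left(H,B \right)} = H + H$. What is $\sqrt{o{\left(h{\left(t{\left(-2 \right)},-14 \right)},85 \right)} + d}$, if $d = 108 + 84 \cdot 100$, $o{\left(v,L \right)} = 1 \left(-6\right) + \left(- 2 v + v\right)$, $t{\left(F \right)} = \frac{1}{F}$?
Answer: $\sqrt{8503} \approx 92.212$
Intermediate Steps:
$h{\left(H,B \right)} = 2 H$
$o{\left(v,L \right)} = -6 - v$
$d = 8508$ ($d = 108 + 8400 = 8508$)
$\sqrt{o{\left(h{\left(t{\left(-2 \right)},-14 \right)},85 \right)} + d} = \sqrt{\left(-6 - \frac{2}{-2}\right) + 8508} = \sqrt{\left(-6 - 2 \left(- \frac{1}{2}\right)\right) + 8508} = \sqrt{\left(-6 - -1\right) + 8508} = \sqrt{\left(-6 + 1\right) + 8508} = \sqrt{-5 + 8508} = \sqrt{8503}$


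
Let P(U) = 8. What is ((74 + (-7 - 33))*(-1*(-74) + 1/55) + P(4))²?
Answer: 19280433316/3025 ≈ 6.3737e+6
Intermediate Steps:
((74 + (-7 - 33))*(-1*(-74) + 1/55) + P(4))² = ((74 + (-7 - 33))*(-1*(-74) + 1/55) + 8)² = ((74 - 40)*(74 + 1/55) + 8)² = (34*(4071/55) + 8)² = (138414/55 + 8)² = (138854/55)² = 19280433316/3025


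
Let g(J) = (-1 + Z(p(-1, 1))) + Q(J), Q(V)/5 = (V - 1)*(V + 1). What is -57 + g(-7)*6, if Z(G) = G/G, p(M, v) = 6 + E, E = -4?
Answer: 1383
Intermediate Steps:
p(M, v) = 2 (p(M, v) = 6 - 4 = 2)
Q(V) = 5*(1 + V)*(-1 + V) (Q(V) = 5*((V - 1)*(V + 1)) = 5*((-1 + V)*(1 + V)) = 5*((1 + V)*(-1 + V)) = 5*(1 + V)*(-1 + V))
Z(G) = 1
g(J) = -5 + 5*J**2 (g(J) = (-1 + 1) + (-5 + 5*J**2) = 0 + (-5 + 5*J**2) = -5 + 5*J**2)
-57 + g(-7)*6 = -57 + (-5 + 5*(-7)**2)*6 = -57 + (-5 + 5*49)*6 = -57 + (-5 + 245)*6 = -57 + 240*6 = -57 + 1440 = 1383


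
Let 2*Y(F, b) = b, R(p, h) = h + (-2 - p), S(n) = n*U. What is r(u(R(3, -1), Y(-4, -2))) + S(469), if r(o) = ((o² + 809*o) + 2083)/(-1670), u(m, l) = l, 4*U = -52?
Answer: -2036653/334 ≈ -6097.8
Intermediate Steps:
U = -13 (U = (¼)*(-52) = -13)
S(n) = -13*n (S(n) = n*(-13) = -13*n)
R(p, h) = -2 + h - p
Y(F, b) = b/2
r(o) = -2083/1670 - 809*o/1670 - o²/1670 (r(o) = (2083 + o² + 809*o)*(-1/1670) = -2083/1670 - 809*o/1670 - o²/1670)
r(u(R(3, -1), Y(-4, -2))) + S(469) = (-2083/1670 - 809*(-2)/3340 - 1²/1670) - 13*469 = (-2083/1670 - 809/1670*(-1) - 1/1670*(-1)²) - 6097 = (-2083/1670 + 809/1670 - 1/1670*1) - 6097 = (-2083/1670 + 809/1670 - 1/1670) - 6097 = -255/334 - 6097 = -2036653/334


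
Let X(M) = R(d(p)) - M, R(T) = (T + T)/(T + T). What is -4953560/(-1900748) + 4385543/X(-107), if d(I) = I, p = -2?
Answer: 2084086767661/51320196 ≈ 40610.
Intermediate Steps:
R(T) = 1 (R(T) = (2*T)/((2*T)) = (2*T)*(1/(2*T)) = 1)
X(M) = 1 - M
-4953560/(-1900748) + 4385543/X(-107) = -4953560/(-1900748) + 4385543/(1 - 1*(-107)) = -4953560*(-1/1900748) + 4385543/(1 + 107) = 1238390/475187 + 4385543/108 = 2084086767661/51320196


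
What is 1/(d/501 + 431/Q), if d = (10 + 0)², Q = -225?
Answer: -37575/64477 ≈ -0.58277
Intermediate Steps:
d = 100 (d = 10² = 100)
1/(d/501 + 431/Q) = 1/(100/501 + 431/(-225)) = 1/(100*(1/501) + 431*(-1/225)) = 1/(100/501 - 431/225) = 1/(-64477/37575) = -37575/64477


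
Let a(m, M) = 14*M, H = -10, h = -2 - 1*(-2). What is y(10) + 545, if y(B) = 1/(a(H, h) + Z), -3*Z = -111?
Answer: 20166/37 ≈ 545.03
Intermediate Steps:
h = 0 (h = -2 + 2 = 0)
Z = 37 (Z = -1/3*(-111) = 37)
y(B) = 1/37 (y(B) = 1/(14*0 + 37) = 1/(0 + 37) = 1/37)
y(10) + 545 = 1/37 + 545 = 20166/37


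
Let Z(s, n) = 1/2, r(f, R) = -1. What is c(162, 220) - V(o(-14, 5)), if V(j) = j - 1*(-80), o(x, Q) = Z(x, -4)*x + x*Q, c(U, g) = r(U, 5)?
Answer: -4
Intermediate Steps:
c(U, g) = -1
Z(s, n) = ½
o(x, Q) = x/2 + Q*x (o(x, Q) = x/2 + x*Q = x/2 + Q*x)
V(j) = 80 + j (V(j) = j + 80 = 80 + j)
c(162, 220) - V(o(-14, 5)) = -1 - (80 - 14*(½ + 5)) = -1 - (80 - 14*11/2) = -1 - (80 - 77) = -1 - 1*3 = -1 - 3 = -4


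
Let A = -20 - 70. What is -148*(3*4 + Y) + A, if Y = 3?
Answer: -2310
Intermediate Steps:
A = -90
-148*(3*4 + Y) + A = -148*(3*4 + 3) - 90 = -148*(12 + 3) - 90 = -148*15 - 90 = -2220 - 90 = -2310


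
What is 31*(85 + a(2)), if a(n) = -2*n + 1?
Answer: 2542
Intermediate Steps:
a(n) = 1 - 2*n
31*(85 + a(2)) = 31*(85 + (1 - 2*2)) = 31*(85 + (1 - 4)) = 31*(85 - 3) = 31*82 = 2542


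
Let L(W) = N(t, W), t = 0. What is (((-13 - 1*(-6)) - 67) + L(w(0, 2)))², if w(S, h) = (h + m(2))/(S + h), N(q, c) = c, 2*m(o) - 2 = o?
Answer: 5184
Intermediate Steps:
m(o) = 1 + o/2
w(S, h) = (2 + h)/(S + h) (w(S, h) = (h + (1 + (½)*2))/(S + h) = (h + (1 + 1))/(S + h) = (h + 2)/(S + h) = (2 + h)/(S + h))
L(W) = W
(((-13 - 1*(-6)) - 67) + L(w(0, 2)))² = (((-13 - 1*(-6)) - 67) + (2 + 2)/(0 + 2))² = (((-13 + 6) - 67) + 4/2)² = ((-7 - 67) + (½)*4)² = (-74 + 2)² = (-72)² = 5184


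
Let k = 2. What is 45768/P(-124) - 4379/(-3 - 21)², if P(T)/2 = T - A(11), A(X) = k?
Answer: -762941/4032 ≈ -189.22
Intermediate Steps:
A(X) = 2
P(T) = -4 + 2*T (P(T) = 2*(T - 1*2) = 2*(T - 2) = 2*(-2 + T) = -4 + 2*T)
45768/P(-124) - 4379/(-3 - 21)² = 45768/(-4 + 2*(-124)) - 4379/(-3 - 21)² = 45768/(-4 - 248) - 4379/((-24)²) = 45768/(-252) - 4379/576 = 45768*(-1/252) - 4379*1/576 = -3814/21 - 4379/576 = -762941/4032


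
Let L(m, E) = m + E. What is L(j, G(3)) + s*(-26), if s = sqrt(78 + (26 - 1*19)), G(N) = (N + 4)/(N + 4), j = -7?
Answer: -6 - 26*sqrt(85) ≈ -245.71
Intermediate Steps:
G(N) = 1 (G(N) = (4 + N)/(4 + N) = 1)
L(m, E) = E + m
s = sqrt(85) (s = sqrt(78 + (26 - 19)) = sqrt(78 + 7) = sqrt(85) ≈ 9.2195)
L(j, G(3)) + s*(-26) = (1 - 7) + sqrt(85)*(-26) = -6 - 26*sqrt(85)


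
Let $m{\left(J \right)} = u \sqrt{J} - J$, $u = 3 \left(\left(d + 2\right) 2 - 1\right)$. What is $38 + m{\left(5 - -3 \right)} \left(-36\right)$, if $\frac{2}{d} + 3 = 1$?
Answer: $326 - 216 \sqrt{2} \approx 20.53$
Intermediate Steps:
$d = -1$ ($d = \frac{2}{-3 + 1} = \frac{2}{-2} = 2 \left(- \frac{1}{2}\right) = -1$)
$u = 3$ ($u = 3 \left(\left(-1 + 2\right) 2 - 1\right) = 3 \left(1 \cdot 2 - 1\right) = 3 \left(2 - 1\right) = 3 \cdot 1 = 3$)
$m{\left(J \right)} = - J + 3 \sqrt{J}$ ($m{\left(J \right)} = 3 \sqrt{J} - J = - J + 3 \sqrt{J}$)
$38 + m{\left(5 - -3 \right)} \left(-36\right) = 38 + \left(- (5 - -3) + 3 \sqrt{5 - -3}\right) \left(-36\right) = 38 + \left(- (5 + 3) + 3 \sqrt{5 + 3}\right) \left(-36\right) = 38 + \left(\left(-1\right) 8 + 3 \sqrt{8}\right) \left(-36\right) = 38 + \left(-8 + 3 \cdot 2 \sqrt{2}\right) \left(-36\right) = 38 + \left(-8 + 6 \sqrt{2}\right) \left(-36\right) = 38 + \left(288 - 216 \sqrt{2}\right) = 326 - 216 \sqrt{2}$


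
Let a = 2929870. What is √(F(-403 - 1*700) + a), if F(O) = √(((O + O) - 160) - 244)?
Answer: √(2929870 + 3*I*√290) ≈ 1711.7 + 0.01*I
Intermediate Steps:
F(O) = √(-404 + 2*O) (F(O) = √((2*O - 160) - 244) = √((-160 + 2*O) - 244) = √(-404 + 2*O))
√(F(-403 - 1*700) + a) = √(√(-404 + 2*(-403 - 1*700)) + 2929870) = √(√(-404 + 2*(-403 - 700)) + 2929870) = √(√(-404 + 2*(-1103)) + 2929870) = √(√(-404 - 2206) + 2929870) = √(√(-2610) + 2929870) = √(3*I*√290 + 2929870) = √(2929870 + 3*I*√290)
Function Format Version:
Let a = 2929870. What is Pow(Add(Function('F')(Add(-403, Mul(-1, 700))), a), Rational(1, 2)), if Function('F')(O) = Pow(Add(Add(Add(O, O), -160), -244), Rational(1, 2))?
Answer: Pow(Add(2929870, Mul(3, I, Pow(290, Rational(1, 2)))), Rational(1, 2)) ≈ Add(1711.7, Mul(0.01, I))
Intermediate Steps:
Function('F')(O) = Pow(Add(-404, Mul(2, O)), Rational(1, 2)) (Function('F')(O) = Pow(Add(Add(Mul(2, O), -160), -244), Rational(1, 2)) = Pow(Add(Add(-160, Mul(2, O)), -244), Rational(1, 2)) = Pow(Add(-404, Mul(2, O)), Rational(1, 2)))
Pow(Add(Function('F')(Add(-403, Mul(-1, 700))), a), Rational(1, 2)) = Pow(Add(Pow(Add(-404, Mul(2, Add(-403, Mul(-1, 700)))), Rational(1, 2)), 2929870), Rational(1, 2)) = Pow(Add(Pow(Add(-404, Mul(2, Add(-403, -700))), Rational(1, 2)), 2929870), Rational(1, 2)) = Pow(Add(Pow(Add(-404, Mul(2, -1103)), Rational(1, 2)), 2929870), Rational(1, 2)) = Pow(Add(Pow(Add(-404, -2206), Rational(1, 2)), 2929870), Rational(1, 2)) = Pow(Add(Pow(-2610, Rational(1, 2)), 2929870), Rational(1, 2)) = Pow(Add(Mul(3, I, Pow(290, Rational(1, 2))), 2929870), Rational(1, 2)) = Pow(Add(2929870, Mul(3, I, Pow(290, Rational(1, 2)))), Rational(1, 2))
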